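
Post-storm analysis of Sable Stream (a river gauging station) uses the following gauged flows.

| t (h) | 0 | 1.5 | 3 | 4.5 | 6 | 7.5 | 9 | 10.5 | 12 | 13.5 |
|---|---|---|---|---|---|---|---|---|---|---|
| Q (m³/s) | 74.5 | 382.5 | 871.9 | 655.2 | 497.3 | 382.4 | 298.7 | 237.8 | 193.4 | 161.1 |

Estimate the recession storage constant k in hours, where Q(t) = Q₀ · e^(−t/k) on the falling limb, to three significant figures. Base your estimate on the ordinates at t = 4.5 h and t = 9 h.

k ≈ 5.73 h

On the falling limb, Q drops from 655.2 to 298.7 m³/s between t = 4.5 h and t = 9 h (Δt = 4.5 h).
k = −Δt / ln(Q₂/Q₁) = −4.5 / ln(298.7/655.2) = 5.73 h.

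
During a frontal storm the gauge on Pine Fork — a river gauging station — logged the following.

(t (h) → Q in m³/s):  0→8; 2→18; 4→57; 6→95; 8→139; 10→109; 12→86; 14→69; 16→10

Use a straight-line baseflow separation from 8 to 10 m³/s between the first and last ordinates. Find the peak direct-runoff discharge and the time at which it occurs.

Subtracting baseflow gives direct-runoff ordinates: 0.00, 9.75, 48.50, 86.25, 130.00, 99.75, 76.50, 59.25, 0.00 m³/s.
The maximum is 130.00 m³/s, occurring at the reading for t = 8 h.

Q_p = 130.00 m³/s at t = 8 h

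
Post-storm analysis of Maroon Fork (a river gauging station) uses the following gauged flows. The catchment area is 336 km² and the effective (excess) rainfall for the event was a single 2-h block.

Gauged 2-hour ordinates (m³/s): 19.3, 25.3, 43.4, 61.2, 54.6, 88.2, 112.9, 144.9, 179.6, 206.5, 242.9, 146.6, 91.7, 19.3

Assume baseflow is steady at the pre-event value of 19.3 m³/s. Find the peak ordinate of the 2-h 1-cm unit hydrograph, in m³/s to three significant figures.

U_p ≈ 89.5 m³/s

Direct runoff: 0.0, 6.0, 24.1, 41.9, 35.3, 68.9, 93.6, 125.6, 160.3, 187.2, 223.6, 127.3, 72.4, 0.0 m³/s; ΣQ_DR = 1166 m³/s, peak = 223.6 m³/s.
Runoff depth d = ΣQ_DR·Δt / A = 1166 × 7200 / (336 km²) = 24.99 mm.
The 1-cm UH is the DRH scaled by (10 mm)/d, so U_p = 223.6 × 10/24.99 = 89.5 m³/s.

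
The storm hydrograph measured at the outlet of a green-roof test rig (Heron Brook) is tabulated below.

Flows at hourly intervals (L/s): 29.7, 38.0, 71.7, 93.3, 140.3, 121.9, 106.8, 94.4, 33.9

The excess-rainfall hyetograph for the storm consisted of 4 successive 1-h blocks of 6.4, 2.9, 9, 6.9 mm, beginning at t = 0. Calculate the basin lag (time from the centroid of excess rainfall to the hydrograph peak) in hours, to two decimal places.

Centroid of excess rainfall: t_c = Σ P_i·t̄_i / ΣP_i = 2.1508 h (block centres at 0.5, 1.5, 2.5, 3.5 h).
Hydrograph peak occurs at t = 4 h, so basin lag t_L = 4 − 2.1508 = 1.85 h.

t_L ≈ 1.85 h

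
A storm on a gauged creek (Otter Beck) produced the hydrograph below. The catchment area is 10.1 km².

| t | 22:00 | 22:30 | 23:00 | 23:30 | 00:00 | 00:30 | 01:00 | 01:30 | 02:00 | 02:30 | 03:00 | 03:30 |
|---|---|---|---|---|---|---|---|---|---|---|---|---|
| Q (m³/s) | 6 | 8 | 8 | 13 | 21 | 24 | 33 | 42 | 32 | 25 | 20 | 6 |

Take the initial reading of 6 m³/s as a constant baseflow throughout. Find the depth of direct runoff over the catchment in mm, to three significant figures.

Direct runoff: 0.0, 2.0, 2.0, 7.0, 15.0, 18.0, 27.0, 36.0, 26.0, 19.0, 14.0, 0.0 m³/s; ΣQ_DR = 166.0 m³/s.
V = ΣQ_DR · Δt = 166.0 × 1800 s = 2.988 × 10^5 m³.
Over A = 10.1 km², depth = V / A = 29.6 mm.

d ≈ 29.6 mm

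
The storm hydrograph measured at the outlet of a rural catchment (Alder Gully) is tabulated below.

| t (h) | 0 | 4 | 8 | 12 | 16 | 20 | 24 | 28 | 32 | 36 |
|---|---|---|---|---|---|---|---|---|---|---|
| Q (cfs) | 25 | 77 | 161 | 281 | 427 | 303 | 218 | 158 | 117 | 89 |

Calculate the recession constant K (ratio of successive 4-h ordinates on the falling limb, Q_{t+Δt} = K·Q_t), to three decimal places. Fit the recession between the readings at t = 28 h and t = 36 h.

K ≈ 0.751

Using the recession-limb readings at t = 28 h and t = 36 h: Q falls from 158 to 89 cfs over 2 intervals.
K = (Q₂/Q₁)^(1/2) = (89/158)^(1/2) = 0.751.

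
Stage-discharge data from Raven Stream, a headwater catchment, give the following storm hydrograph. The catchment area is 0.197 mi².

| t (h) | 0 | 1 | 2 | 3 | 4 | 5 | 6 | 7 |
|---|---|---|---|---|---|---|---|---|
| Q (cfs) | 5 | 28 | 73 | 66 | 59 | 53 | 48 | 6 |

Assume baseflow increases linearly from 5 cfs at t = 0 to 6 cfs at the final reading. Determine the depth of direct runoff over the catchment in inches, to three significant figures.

d ≈ 2.31 in

Direct runoff: 0.00, 22.86, 67.71, 60.57, 53.43, 47.29, 42.14, 0.00 cfs; ΣQ_DR = 294.0 cfs.
V = ΣQ_DR · Δt = 294.0 × 3600 s = 1.058 × 10^6 ft³.
Over A = 0.197 mi², depth = V / A = 2.31 in.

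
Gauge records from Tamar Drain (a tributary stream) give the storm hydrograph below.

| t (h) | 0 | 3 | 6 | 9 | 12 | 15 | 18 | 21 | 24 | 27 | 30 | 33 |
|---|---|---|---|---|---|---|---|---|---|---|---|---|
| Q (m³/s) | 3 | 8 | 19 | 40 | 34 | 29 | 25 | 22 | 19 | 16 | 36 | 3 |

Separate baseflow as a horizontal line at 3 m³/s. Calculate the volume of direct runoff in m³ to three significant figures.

V ≈ 2.35 × 10^6 m³

Direct-runoff ordinates (Q − Q_b): 0.0, 5.0, 16.0, 37.0, 31.0, 26.0, 22.0, 19.0, 16.0, 13.0, 33.0, 0.0 m³/s.
ΣQ_DR = 218.0 m³/s.
With Δt = 3 h = 10800 s, V = ΣQ_DR · Δt = 218.0 × 10800 = 2.35 × 10^6 m³.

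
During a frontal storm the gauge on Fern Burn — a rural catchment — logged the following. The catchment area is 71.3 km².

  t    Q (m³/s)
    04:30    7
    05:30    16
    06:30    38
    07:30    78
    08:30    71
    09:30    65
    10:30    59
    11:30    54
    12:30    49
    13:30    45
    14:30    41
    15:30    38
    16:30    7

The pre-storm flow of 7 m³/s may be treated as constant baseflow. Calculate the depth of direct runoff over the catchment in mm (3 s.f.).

d ≈ 24.1 mm

Direct runoff: 0.0, 9.0, 31.0, 71.0, 64.0, 58.0, 52.0, 47.0, 42.0, 38.0, 34.0, 31.0, 0.0 m³/s; ΣQ_DR = 477.0 m³/s.
V = ΣQ_DR · Δt = 477.0 × 3600 s = 1.717 × 10^6 m³.
Over A = 71.3 km², depth = V / A = 24.1 mm.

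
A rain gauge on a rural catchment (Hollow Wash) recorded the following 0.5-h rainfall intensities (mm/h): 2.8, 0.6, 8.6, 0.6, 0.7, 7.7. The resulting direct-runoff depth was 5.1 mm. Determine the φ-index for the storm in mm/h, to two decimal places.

Only the 2 blocks with intensity above φ contribute runoff: 8.6, 7.7 mm/h.
Σ(I−φ)·Δt = d  ⇒  (8.6+7.7 − 2φ)·0.5 = 5.1
φ = (16.30 − 5.1/0.5) / 2 = 3.05 mm/h.

φ ≈ 3.05 mm/h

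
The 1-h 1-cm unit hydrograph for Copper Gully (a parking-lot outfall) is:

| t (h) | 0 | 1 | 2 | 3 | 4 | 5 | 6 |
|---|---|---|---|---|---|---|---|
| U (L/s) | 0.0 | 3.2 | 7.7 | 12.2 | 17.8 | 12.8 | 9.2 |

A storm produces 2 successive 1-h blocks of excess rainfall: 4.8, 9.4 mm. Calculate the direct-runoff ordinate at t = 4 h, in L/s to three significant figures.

Q ≈ 20.0 L/s

By discrete convolution, Q_j = Σ (P_i / 10 mm) · U_{j−i}.
At t = 4 h (j=4): Q = (4.8/10)·17.8 + (9.4/10)·12.2 = 20.0 L/s.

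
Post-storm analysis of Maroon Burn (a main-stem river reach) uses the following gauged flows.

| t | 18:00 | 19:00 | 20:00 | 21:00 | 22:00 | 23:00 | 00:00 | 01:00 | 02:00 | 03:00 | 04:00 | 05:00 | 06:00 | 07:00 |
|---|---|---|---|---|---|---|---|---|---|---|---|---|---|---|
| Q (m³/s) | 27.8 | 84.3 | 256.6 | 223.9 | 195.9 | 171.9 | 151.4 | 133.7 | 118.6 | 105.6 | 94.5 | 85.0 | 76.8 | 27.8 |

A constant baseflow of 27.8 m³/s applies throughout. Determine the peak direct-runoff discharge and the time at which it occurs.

Subtracting baseflow gives direct-runoff ordinates: 0.0, 56.5, 228.8, 196.1, 168.1, 144.1, 123.6, 105.9, 90.8, 77.8, 66.7, 57.2, 49.0, 0.0 m³/s.
The maximum is 228.8 m³/s, occurring at the reading for t = 20:00.

Q_p = 228.8 m³/s at t = 20:00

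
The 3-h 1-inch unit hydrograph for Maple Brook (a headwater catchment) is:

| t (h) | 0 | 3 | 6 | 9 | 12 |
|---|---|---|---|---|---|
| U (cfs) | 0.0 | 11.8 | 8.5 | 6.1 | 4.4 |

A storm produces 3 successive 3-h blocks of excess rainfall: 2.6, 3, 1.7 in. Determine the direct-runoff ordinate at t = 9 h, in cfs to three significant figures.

By discrete convolution, Q_j = Σ (P_i / 1 in) · U_{j−i}.
At t = 9 h (j=3): Q = (2.6/1)·6.1 + (3/1)·8.5 + (1.7/1)·11.8 = 61.4 cfs.

Q ≈ 61.4 cfs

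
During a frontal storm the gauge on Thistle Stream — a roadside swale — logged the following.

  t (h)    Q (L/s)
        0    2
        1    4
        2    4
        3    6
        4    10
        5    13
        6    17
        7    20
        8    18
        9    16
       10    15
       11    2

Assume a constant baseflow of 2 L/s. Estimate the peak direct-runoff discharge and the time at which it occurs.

Q_p = 18.0 L/s at t = 7 h

Subtracting baseflow gives direct-runoff ordinates: 0.0, 2.0, 2.0, 4.0, 8.0, 11.0, 15.0, 18.0, 16.0, 14.0, 13.0, 0.0 L/s.
The maximum is 18.0 L/s, occurring at the reading for t = 7 h.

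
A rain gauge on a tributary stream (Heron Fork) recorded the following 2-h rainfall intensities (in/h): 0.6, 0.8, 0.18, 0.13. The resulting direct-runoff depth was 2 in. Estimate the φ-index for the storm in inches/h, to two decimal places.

Only the 2 blocks with intensity above φ contribute runoff: 0.6, 0.8 in/h.
Σ(I−φ)·Δt = d  ⇒  (0.6+0.8 − 2φ)·2 = 2
φ = (1.400 − 2/2) / 2 = 0.20 in/h.

φ ≈ 0.20 in/h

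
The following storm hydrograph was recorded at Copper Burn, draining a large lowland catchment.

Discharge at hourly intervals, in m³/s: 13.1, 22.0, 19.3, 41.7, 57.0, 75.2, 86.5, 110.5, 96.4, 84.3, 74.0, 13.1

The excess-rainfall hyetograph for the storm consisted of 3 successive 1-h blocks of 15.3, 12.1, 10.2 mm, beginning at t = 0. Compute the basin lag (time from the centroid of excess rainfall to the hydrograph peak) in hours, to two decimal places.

t_L ≈ 5.64 h

Centroid of excess rainfall: t_c = Σ P_i·t̄_i / ΣP_i = 1.3644 h (block centres at 0.5, 1.5, 2.5 h).
Hydrograph peak occurs at t = 7 h, so basin lag t_L = 7 − 1.3644 = 5.64 h.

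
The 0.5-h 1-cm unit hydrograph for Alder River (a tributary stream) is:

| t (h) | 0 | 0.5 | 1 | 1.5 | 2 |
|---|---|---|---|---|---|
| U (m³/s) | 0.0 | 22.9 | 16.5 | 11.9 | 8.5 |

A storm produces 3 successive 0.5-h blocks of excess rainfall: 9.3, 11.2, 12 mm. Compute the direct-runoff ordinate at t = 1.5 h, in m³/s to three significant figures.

By discrete convolution, Q_j = Σ (P_i / 10 mm) · U_{j−i}.
At t = 1.5 h (j=3): Q = (9.3/10)·11.9 + (11.2/10)·16.5 + (12/10)·22.9 = 57.0 m³/s.

Q ≈ 57.0 m³/s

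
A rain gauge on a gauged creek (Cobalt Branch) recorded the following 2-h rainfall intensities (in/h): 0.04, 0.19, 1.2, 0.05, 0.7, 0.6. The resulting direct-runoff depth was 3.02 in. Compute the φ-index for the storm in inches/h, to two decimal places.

φ ≈ 0.33 in/h

Only the 3 blocks with intensity above φ contribute runoff: 1.2, 0.7, 0.6 in/h.
Σ(I−φ)·Δt = d  ⇒  (1.2+0.7+0.6 − 3φ)·2 = 3.02
φ = (2.500 − 3.02/2) / 3 = 0.33 in/h.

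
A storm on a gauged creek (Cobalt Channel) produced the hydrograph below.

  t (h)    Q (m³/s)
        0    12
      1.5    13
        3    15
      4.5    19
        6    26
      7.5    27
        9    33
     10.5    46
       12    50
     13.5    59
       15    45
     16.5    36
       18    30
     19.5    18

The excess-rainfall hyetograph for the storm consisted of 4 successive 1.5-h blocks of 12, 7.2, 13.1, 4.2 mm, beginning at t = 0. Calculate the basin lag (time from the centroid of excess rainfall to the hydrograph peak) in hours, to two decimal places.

t_L ≈ 10.86 h

Centroid of excess rainfall: t_c = Σ P_i·t̄_i / ΣP_i = 2.6404 h (block centres at 0.75, 2.25, 3.75, 5.25 h).
Hydrograph peak occurs at t = 13.5 h, so basin lag t_L = 13.5 − 2.6404 = 10.86 h.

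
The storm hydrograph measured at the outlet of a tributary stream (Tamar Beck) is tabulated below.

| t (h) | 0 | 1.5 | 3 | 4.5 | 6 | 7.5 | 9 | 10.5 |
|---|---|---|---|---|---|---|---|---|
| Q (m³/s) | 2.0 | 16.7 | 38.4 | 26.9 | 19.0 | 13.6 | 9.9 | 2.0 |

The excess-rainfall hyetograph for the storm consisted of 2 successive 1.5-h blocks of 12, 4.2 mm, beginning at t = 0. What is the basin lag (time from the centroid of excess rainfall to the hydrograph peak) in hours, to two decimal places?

t_L ≈ 1.86 h

Centroid of excess rainfall: t_c = Σ P_i·t̄_i / ΣP_i = 1.1389 h (block centres at 0.75, 2.25 h).
Hydrograph peak occurs at t = 3 h, so basin lag t_L = 3 − 1.1389 = 1.86 h.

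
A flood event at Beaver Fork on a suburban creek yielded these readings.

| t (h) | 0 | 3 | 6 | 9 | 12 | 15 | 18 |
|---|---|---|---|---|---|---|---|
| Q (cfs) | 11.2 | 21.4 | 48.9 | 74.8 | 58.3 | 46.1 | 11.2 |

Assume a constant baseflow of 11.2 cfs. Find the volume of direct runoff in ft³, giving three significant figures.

Direct-runoff ordinates (Q − Q_b): 0.0, 10.2, 37.7, 63.6, 47.1, 34.9, 0.0 cfs.
ΣQ_DR = 193.5 cfs.
With Δt = 3 h = 10800 s, V = ΣQ_DR · Δt = 193.5 × 10800 = 2.09 × 10^6 ft³.

V ≈ 2.09 × 10^6 ft³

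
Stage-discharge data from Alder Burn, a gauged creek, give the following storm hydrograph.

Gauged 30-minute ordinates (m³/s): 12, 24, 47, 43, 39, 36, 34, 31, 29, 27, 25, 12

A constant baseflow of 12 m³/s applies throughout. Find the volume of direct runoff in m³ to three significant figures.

Direct-runoff ordinates (Q − Q_b): 0.0, 12.0, 35.0, 31.0, 27.0, 24.0, 22.0, 19.0, 17.0, 15.0, 13.0, 0.0 m³/s.
ΣQ_DR = 215.0 m³/s.
With Δt = 0.5 h = 1800 s, V = ΣQ_DR · Δt = 215.0 × 1800 = 3.87 × 10^5 m³.

V ≈ 3.87 × 10^5 m³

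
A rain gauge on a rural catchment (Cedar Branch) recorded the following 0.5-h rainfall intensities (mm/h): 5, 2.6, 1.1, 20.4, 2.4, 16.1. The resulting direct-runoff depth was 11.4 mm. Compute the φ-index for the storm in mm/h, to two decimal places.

Only the 2 blocks with intensity above φ contribute runoff: 20.4, 16.1 mm/h.
Σ(I−φ)·Δt = d  ⇒  (20.4+16.1 − 2φ)·0.5 = 11.4
φ = (36.50 − 11.4/0.5) / 2 = 6.85 mm/h.

φ ≈ 6.85 mm/h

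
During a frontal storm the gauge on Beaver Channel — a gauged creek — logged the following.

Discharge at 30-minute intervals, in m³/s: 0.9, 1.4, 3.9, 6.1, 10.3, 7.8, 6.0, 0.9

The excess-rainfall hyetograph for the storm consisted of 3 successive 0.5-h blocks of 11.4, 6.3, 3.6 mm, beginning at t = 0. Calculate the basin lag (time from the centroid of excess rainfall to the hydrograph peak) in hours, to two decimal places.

t_L ≈ 1.43 h

Centroid of excess rainfall: t_c = Σ P_i·t̄_i / ΣP_i = 0.5669 h (block centres at 0.25, 0.75, 1.25 h).
Hydrograph peak occurs at t = 2 h, so basin lag t_L = 2 − 0.5669 = 1.43 h.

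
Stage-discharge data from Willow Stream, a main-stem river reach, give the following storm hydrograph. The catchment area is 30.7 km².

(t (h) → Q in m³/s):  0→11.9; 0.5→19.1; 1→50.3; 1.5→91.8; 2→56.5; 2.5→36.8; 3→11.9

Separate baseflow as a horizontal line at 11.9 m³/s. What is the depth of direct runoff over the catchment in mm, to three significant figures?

Direct runoff: 0.0, 7.2, 38.4, 79.9, 44.6, 24.9, 0.0 m³/s; ΣQ_DR = 195.0 m³/s.
V = ΣQ_DR · Δt = 195.0 × 1800 s = 3.510 × 10^5 m³.
Over A = 30.7 km², depth = V / A = 11.4 mm.

d ≈ 11.4 mm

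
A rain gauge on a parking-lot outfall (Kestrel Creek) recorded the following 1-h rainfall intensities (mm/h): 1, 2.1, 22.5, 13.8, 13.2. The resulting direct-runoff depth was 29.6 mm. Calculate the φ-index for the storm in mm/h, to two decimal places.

φ ≈ 6.63 mm/h

Only the 3 blocks with intensity above φ contribute runoff: 22.5, 13.8, 13.2 mm/h.
Σ(I−φ)·Δt = d  ⇒  (22.5+13.8+13.2 − 3φ)·1 = 29.6
φ = (49.50 − 29.6/1) / 3 = 6.63 mm/h.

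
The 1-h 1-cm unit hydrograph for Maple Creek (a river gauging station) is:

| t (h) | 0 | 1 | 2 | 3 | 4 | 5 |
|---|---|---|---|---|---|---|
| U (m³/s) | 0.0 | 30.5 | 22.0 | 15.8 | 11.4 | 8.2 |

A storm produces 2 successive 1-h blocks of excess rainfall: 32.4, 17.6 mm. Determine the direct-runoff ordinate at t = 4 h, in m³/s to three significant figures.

Q ≈ 64.7 m³/s

By discrete convolution, Q_j = Σ (P_i / 10 mm) · U_{j−i}.
At t = 4 h (j=4): Q = (32.4/10)·11.4 + (17.6/10)·15.8 = 64.7 m³/s.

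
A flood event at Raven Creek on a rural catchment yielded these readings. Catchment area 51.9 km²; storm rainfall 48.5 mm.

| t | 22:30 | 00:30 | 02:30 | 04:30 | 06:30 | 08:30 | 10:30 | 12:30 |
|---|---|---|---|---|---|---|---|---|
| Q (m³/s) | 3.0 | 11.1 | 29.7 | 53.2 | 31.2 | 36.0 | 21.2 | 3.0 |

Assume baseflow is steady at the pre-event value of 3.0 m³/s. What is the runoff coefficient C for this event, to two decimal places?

ΣQ_DR = 164.4 m³/s; V = ΣQ_DR·Δt = 1.184 × 10^6 m³.
Runoff depth d = V / A = 22.81 mm.
C = d / P = 22.81 / 48.5 = 0.47.

C ≈ 0.47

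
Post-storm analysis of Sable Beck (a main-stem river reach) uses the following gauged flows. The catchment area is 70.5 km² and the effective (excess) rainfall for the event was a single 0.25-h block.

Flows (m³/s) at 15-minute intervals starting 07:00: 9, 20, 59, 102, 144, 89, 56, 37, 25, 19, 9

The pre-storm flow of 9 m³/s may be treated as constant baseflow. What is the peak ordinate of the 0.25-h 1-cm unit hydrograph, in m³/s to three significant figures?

Direct runoff: 0.0, 11.0, 50.0, 93.0, 135.0, 80.0, 47.0, 28.0, 16.0, 10.0, 0.0 m³/s; ΣQ_DR = 470.0 m³/s, peak = 135.0 m³/s.
Runoff depth d = ΣQ_DR·Δt / A = 470.0 × 900 / (70.5 km²) = 6.000 mm.
The 1-cm UH is the DRH scaled by (10 mm)/d, so U_p = 135.0 × 10/6.000 = 225 m³/s.

U_p ≈ 225 m³/s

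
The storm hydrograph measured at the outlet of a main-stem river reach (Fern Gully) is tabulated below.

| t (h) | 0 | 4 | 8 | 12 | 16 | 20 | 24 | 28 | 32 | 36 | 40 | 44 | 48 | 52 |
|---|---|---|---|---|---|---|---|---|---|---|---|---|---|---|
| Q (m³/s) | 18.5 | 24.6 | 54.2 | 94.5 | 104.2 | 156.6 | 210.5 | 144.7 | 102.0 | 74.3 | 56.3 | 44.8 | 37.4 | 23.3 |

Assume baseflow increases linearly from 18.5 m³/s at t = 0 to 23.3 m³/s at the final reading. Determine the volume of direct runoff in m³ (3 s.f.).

V ≈ 1.23 × 10^7 m³

Direct-runoff ordinates (Q − Q_b): 0.00, 5.73, 34.96, 74.89, 84.22, 136.25, 189.78, 123.62, 80.55, 52.48, 34.11, 22.24, 14.47, 0.00 m³/s.
ΣQ_DR = 853.3 m³/s.
With Δt = 4 h = 14400 s, V = ΣQ_DR · Δt = 853.3 × 14400 = 1.23 × 10^7 m³.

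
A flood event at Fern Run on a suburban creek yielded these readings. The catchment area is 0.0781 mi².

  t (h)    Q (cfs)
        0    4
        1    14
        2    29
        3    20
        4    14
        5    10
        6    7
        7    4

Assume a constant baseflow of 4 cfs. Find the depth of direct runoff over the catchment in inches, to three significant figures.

d ≈ 1.39 in

Direct runoff: 0.0, 10.0, 25.0, 16.0, 10.0, 6.0, 3.0, 0.0 cfs; ΣQ_DR = 70.00 cfs.
V = ΣQ_DR · Δt = 70.00 × 3600 s = 2.520 × 10^5 ft³.
Over A = 0.0781 mi², depth = V / A = 1.39 in.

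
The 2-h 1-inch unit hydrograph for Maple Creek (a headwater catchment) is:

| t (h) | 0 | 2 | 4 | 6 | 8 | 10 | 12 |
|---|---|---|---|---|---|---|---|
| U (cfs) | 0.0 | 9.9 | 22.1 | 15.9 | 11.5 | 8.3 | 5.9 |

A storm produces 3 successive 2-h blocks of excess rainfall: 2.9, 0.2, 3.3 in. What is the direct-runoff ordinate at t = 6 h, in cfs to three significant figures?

Q ≈ 83.2 cfs

By discrete convolution, Q_j = Σ (P_i / 1 in) · U_{j−i}.
At t = 6 h (j=3): Q = (2.9/1)·15.9 + (0.2/1)·22.1 + (3.3/1)·9.9 = 83.2 cfs.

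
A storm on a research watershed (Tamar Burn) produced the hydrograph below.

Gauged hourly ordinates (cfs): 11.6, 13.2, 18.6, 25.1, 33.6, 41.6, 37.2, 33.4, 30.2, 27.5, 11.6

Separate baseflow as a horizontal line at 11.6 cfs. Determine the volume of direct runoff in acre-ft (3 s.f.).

Direct-runoff ordinates (Q − Q_b): 0.0, 1.6, 7.0, 13.5, 22.0, 30.0, 25.6, 21.8, 18.6, 15.9, 0.0 cfs.
ΣQ_DR = 156.0 cfs.
With Δt = 1 h = 3600 s, V = ΣQ_DR · Δt = 156.0 × 3600 = 5.62 × 10^5 ft³ = 12.9 acre-ft.

V ≈ 12.9 acre-ft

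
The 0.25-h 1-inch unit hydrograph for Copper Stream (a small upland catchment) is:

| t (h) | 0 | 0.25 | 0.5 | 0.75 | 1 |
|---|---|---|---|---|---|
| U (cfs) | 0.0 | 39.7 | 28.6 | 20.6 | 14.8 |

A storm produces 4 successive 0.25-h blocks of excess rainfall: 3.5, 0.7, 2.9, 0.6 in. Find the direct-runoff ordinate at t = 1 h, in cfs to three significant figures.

By discrete convolution, Q_j = Σ (P_i / 1 in) · U_{j−i}.
At t = 1 h (j=4): Q = (3.5/1)·14.8 + (0.7/1)·20.6 + (2.9/1)·28.6 + (0.6/1)·39.7 = 173 cfs.

Q ≈ 173 cfs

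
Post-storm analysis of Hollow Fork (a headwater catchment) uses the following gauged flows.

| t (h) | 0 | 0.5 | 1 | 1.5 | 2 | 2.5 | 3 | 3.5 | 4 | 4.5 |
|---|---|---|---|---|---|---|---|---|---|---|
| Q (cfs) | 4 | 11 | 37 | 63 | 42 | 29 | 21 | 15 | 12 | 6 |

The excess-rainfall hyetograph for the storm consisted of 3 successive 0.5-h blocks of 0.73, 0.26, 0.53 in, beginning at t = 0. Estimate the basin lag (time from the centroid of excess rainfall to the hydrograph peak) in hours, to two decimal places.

Centroid of excess rainfall: t_c = Σ P_i·t̄_i / ΣP_i = 0.6842 h (block centres at 0.25, 0.75, 1.25 h).
Hydrograph peak occurs at t = 1.5 h, so basin lag t_L = 1.5 − 0.6842 = 0.82 h.

t_L ≈ 0.82 h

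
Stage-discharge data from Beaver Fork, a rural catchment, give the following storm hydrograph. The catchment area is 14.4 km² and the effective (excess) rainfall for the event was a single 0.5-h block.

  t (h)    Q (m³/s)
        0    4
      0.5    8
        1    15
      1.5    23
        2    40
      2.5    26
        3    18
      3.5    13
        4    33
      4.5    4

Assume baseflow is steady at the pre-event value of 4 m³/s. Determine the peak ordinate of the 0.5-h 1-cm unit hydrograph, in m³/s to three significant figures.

Direct runoff: 0.0, 4.0, 11.0, 19.0, 36.0, 22.0, 14.0, 9.0, 29.0, 0.0 m³/s; ΣQ_DR = 144.0 m³/s, peak = 36.0 m³/s.
Runoff depth d = ΣQ_DR·Δt / A = 144.0 × 1800 / (14.4 km²) = 18.00 mm.
The 1-cm UH is the DRH scaled by (10 mm)/d, so U_p = 36.0 × 10/18.00 = 20.0 m³/s.

U_p ≈ 20.0 m³/s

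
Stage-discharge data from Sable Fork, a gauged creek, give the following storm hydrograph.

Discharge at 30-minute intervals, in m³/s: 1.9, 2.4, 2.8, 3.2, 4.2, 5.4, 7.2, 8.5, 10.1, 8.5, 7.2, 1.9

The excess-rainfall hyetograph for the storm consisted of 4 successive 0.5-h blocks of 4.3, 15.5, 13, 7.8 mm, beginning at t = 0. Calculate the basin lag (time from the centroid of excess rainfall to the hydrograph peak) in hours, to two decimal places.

t_L ≈ 2.95 h

Centroid of excess rainfall: t_c = Σ P_i·t̄_i / ΣP_i = 1.0493 h (block centres at 0.25, 0.75, 1.25, 1.75 h).
Hydrograph peak occurs at t = 4 h, so basin lag t_L = 4 − 1.0493 = 2.95 h.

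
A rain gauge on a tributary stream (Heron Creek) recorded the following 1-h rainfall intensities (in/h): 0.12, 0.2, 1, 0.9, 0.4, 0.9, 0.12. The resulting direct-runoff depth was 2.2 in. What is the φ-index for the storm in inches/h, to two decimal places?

φ ≈ 0.25 in/h

Only the 4 blocks with intensity above φ contribute runoff: 1, 0.9, 0.4, 0.9 in/h.
Σ(I−φ)·Δt = d  ⇒  (1+0.9+0.4+0.9 − 4φ)·1 = 2.2
φ = (3.200 − 2.2/1) / 4 = 0.25 in/h.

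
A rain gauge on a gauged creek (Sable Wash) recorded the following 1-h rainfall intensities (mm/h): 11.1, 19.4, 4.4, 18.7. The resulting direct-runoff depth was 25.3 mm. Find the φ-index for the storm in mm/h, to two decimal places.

Only the 3 blocks with intensity above φ contribute runoff: 11.1, 19.4, 18.7 mm/h.
Σ(I−φ)·Δt = d  ⇒  (11.1+19.4+18.7 − 3φ)·1 = 25.3
φ = (49.20 − 25.3/1) / 3 = 7.97 mm/h.

φ ≈ 7.97 mm/h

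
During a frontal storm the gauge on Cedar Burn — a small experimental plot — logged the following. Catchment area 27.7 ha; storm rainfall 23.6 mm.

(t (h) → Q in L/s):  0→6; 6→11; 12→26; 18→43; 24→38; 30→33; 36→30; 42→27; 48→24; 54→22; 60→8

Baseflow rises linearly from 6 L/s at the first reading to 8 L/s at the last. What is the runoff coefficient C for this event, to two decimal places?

ΣQ_DR = 191.0 L/s; V = ΣQ_DR·Δt = 4.126 × 10^6 L.
Runoff depth d = V / A = 14.89 mm.
C = d / P = 14.89 / 23.6 = 0.63.

C ≈ 0.63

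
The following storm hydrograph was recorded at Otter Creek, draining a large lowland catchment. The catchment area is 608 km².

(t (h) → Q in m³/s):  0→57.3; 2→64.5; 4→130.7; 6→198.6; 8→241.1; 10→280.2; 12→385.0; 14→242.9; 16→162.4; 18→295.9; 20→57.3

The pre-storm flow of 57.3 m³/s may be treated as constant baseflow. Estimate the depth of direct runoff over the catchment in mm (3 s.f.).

Direct runoff: 0.0, 7.2, 73.4, 141.3, 183.8, 222.9, 327.7, 185.6, 105.1, 238.6, 0.0 m³/s; ΣQ_DR = 1486 m³/s.
V = ΣQ_DR · Δt = 1486 × 7200 s = 1.070 × 10^7 m³.
Over A = 608 km², depth = V / A = 17.6 mm.

d ≈ 17.6 mm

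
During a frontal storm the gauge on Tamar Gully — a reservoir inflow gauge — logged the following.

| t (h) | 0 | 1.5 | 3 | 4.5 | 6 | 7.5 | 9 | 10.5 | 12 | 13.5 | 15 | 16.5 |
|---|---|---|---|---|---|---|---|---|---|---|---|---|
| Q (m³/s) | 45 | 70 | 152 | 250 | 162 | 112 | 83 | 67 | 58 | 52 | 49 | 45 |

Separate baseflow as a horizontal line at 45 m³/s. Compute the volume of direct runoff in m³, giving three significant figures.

Direct-runoff ordinates (Q − Q_b): 0.0, 25.0, 107.0, 205.0, 117.0, 67.0, 38.0, 22.0, 13.0, 7.0, 4.0, 0.0 m³/s.
ΣQ_DR = 605.0 m³/s.
With Δt = 1.5 h = 5400 s, V = ΣQ_DR · Δt = 605.0 × 5400 = 3.27 × 10^6 m³.

V ≈ 3.27 × 10^6 m³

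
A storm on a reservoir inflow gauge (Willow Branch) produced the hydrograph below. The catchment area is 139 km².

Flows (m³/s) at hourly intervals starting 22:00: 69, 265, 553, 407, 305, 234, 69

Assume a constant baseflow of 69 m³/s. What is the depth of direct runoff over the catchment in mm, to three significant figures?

d ≈ 36.8 mm

Direct runoff: 0.0, 196.0, 484.0, 338.0, 236.0, 165.0, 0.0 m³/s; ΣQ_DR = 1419 m³/s.
V = ΣQ_DR · Δt = 1419 × 3600 s = 5.108 × 10^6 m³.
Over A = 139 km², depth = V / A = 36.8 mm.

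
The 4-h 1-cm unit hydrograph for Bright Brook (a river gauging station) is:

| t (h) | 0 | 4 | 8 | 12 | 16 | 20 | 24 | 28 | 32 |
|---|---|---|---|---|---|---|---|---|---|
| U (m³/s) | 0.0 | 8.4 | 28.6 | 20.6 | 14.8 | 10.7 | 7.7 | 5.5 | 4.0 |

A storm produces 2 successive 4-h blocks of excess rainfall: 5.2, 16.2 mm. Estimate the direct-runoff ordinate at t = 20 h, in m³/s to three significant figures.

Q ≈ 29.5 m³/s

By discrete convolution, Q_j = Σ (P_i / 10 mm) · U_{j−i}.
At t = 20 h (j=5): Q = (5.2/10)·10.7 + (16.2/10)·14.8 = 29.5 m³/s.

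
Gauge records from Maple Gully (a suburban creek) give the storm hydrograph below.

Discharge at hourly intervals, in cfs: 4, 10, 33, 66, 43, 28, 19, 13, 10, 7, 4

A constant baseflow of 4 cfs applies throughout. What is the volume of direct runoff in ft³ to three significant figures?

V ≈ 6.95 × 10^5 ft³

Direct-runoff ordinates (Q − Q_b): 0.0, 6.0, 29.0, 62.0, 39.0, 24.0, 15.0, 9.0, 6.0, 3.0, 0.0 cfs.
ΣQ_DR = 193.0 cfs.
With Δt = 1 h = 3600 s, V = ΣQ_DR · Δt = 193.0 × 3600 = 6.95 × 10^5 ft³.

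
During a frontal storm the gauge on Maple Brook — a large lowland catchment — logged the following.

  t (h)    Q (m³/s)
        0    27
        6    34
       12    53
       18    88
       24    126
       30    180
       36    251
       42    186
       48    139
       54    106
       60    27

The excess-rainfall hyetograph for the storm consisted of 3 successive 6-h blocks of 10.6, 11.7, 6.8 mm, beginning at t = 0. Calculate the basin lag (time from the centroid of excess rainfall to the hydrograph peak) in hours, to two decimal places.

Centroid of excess rainfall: t_c = Σ P_i·t̄_i / ΣP_i = 8.2165 h (block centres at 3, 9, 15 h).
Hydrograph peak occurs at t = 36 h, so basin lag t_L = 36 − 8.2165 = 27.78 h.

t_L ≈ 27.78 h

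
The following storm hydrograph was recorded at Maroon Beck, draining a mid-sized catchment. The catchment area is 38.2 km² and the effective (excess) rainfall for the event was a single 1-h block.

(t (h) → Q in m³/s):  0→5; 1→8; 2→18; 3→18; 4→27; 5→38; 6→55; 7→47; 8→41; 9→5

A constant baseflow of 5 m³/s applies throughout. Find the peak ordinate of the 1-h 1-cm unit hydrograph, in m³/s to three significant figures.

Direct runoff: 0.0, 3.0, 13.0, 13.0, 22.0, 33.0, 50.0, 42.0, 36.0, 0.0 m³/s; ΣQ_DR = 212.0 m³/s, peak = 50.0 m³/s.
Runoff depth d = ΣQ_DR·Δt / A = 212.0 × 3600 / (38.2 km²) = 19.98 mm.
The 1-cm UH is the DRH scaled by (10 mm)/d, so U_p = 50.0 × 10/19.98 = 25.0 m³/s.

U_p ≈ 25.0 m³/s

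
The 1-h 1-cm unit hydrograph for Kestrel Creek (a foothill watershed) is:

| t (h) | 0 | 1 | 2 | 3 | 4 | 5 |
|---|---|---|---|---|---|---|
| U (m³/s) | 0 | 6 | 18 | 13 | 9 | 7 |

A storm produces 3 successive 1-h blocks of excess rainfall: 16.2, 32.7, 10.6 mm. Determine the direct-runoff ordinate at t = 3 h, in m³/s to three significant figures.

Q ≈ 86.3 m³/s

By discrete convolution, Q_j = Σ (P_i / 10 mm) · U_{j−i}.
At t = 3 h (j=3): Q = (16.2/10)·13 + (32.7/10)·18 + (10.6/10)·6 = 86.3 m³/s.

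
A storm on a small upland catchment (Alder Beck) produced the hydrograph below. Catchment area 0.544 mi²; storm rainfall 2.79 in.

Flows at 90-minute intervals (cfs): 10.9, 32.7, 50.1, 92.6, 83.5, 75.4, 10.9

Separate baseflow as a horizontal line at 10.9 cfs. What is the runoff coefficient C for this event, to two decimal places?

ΣQ_DR = 279.8 cfs; V = ΣQ_DR·Δt = 1.511 × 10^6 ft³.
Runoff depth d = V / A = 1.196 in.
C = d / P = 1.196 / 2.79 = 0.43.

C ≈ 0.43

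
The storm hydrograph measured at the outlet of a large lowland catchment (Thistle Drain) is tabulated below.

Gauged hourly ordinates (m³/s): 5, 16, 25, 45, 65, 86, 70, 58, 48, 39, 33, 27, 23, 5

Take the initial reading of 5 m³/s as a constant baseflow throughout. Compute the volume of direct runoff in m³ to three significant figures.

V ≈ 1.71 × 10^6 m³

Direct-runoff ordinates (Q − Q_b): 0.0, 11.0, 20.0, 40.0, 60.0, 81.0, 65.0, 53.0, 43.0, 34.0, 28.0, 22.0, 18.0, 0.0 m³/s.
ΣQ_DR = 475.0 m³/s.
With Δt = 1 h = 3600 s, V = ΣQ_DR · Δt = 475.0 × 3600 = 1.71 × 10^6 m³.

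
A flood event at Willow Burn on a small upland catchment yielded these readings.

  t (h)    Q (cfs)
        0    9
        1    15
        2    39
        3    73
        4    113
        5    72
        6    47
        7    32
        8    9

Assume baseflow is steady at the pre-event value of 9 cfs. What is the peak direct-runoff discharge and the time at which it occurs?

Subtracting baseflow gives direct-runoff ordinates: 0.0, 6.0, 30.0, 64.0, 104.0, 63.0, 38.0, 23.0, 0.0 cfs.
The maximum is 104.0 cfs, occurring at the reading for t = 4 h.

Q_p = 104.0 cfs at t = 4 h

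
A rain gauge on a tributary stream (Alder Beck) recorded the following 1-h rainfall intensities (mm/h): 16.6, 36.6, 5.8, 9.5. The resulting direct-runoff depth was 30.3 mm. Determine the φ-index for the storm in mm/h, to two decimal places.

φ ≈ 11.45 mm/h

Only the 2 blocks with intensity above φ contribute runoff: 16.6, 36.6 mm/h.
Σ(I−φ)·Δt = d  ⇒  (16.6+36.6 − 2φ)·1 = 30.3
φ = (53.20 − 30.3/1) / 2 = 11.45 mm/h.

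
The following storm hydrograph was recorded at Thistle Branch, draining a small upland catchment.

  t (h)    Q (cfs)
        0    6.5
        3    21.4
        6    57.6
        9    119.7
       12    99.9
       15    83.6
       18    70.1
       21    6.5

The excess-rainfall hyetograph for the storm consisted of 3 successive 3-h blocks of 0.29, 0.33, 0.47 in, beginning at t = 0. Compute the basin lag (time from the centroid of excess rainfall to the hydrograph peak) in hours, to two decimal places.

Centroid of excess rainfall: t_c = Σ P_i·t̄_i / ΣP_i = 4.9954 h (block centres at 1.5, 4.5, 7.5 h).
Hydrograph peak occurs at t = 9 h, so basin lag t_L = 9 − 4.9954 = 4.00 h.

t_L ≈ 4.00 h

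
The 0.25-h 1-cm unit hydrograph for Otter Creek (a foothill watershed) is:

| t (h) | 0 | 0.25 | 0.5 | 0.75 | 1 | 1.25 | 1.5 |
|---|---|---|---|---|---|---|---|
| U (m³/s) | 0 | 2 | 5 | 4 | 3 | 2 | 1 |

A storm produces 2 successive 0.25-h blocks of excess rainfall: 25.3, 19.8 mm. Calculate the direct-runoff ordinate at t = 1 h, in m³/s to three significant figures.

Q ≈ 15.5 m³/s

By discrete convolution, Q_j = Σ (P_i / 10 mm) · U_{j−i}.
At t = 1 h (j=4): Q = (25.3/10)·3 + (19.8/10)·4 = 15.5 m³/s.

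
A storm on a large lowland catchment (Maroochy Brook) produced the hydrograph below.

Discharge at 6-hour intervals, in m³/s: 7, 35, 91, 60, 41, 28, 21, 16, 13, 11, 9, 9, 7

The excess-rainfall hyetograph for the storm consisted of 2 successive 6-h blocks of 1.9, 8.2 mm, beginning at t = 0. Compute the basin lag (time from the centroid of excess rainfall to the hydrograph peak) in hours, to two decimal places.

t_L ≈ 4.13 h

Centroid of excess rainfall: t_c = Σ P_i·t̄_i / ΣP_i = 7.8713 h (block centres at 3, 9 h).
Hydrograph peak occurs at t = 12 h, so basin lag t_L = 12 − 7.8713 = 4.13 h.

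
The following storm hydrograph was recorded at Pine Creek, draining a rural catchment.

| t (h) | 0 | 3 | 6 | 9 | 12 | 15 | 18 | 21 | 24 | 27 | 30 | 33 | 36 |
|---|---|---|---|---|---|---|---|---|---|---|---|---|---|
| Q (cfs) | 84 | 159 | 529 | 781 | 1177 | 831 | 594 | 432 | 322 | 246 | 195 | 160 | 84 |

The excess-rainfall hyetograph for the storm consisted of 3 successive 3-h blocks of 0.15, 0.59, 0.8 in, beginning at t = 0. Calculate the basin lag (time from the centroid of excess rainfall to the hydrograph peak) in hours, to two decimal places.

Centroid of excess rainfall: t_c = Σ P_i·t̄_i / ΣP_i = 5.7662 h (block centres at 1.5, 4.5, 7.5 h).
Hydrograph peak occurs at t = 12 h, so basin lag t_L = 12 − 5.7662 = 6.23 h.

t_L ≈ 6.23 h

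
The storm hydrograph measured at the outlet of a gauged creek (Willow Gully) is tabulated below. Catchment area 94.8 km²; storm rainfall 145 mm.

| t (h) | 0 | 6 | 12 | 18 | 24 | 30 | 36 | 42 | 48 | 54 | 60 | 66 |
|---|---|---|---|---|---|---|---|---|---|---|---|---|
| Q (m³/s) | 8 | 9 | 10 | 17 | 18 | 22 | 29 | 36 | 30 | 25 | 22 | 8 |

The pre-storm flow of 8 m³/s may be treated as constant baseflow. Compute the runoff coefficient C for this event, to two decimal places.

ΣQ_DR = 138.0 m³/s; V = ΣQ_DR·Δt = 2.981 × 10^6 m³.
Runoff depth d = V / A = 31.44 mm.
C = d / P = 31.44 / 145 = 0.22.

C ≈ 0.22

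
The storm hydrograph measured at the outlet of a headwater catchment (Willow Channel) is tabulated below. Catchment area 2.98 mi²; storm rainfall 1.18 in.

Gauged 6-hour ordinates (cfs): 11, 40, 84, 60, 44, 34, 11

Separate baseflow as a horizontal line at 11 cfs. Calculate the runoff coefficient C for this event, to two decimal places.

ΣQ_DR = 207.0 cfs; V = ΣQ_DR·Δt = 4.471 × 10^6 ft³.
Runoff depth d = V / A = 0.6458 in.
C = d / P = 0.6458 / 1.18 = 0.55.

C ≈ 0.55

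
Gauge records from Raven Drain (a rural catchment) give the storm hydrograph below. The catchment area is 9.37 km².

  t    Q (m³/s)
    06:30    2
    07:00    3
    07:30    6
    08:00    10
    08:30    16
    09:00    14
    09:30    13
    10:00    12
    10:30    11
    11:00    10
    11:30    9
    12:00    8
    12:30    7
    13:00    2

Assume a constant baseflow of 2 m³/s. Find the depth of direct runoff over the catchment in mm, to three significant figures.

Direct runoff: 0.0, 1.0, 4.0, 8.0, 14.0, 12.0, 11.0, 10.0, 9.0, 8.0, 7.0, 6.0, 5.0, 0.0 m³/s; ΣQ_DR = 95.00 m³/s.
V = ΣQ_DR · Δt = 95.00 × 1800 s = 1.710 × 10^5 m³.
Over A = 9.37 km², depth = V / A = 18.2 mm.

d ≈ 18.2 mm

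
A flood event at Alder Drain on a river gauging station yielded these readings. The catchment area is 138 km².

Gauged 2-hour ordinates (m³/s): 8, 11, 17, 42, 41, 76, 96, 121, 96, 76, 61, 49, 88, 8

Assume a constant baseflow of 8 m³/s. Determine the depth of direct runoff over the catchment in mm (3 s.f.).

d ≈ 35.4 mm

Direct runoff: 0.0, 3.0, 9.0, 34.0, 33.0, 68.0, 88.0, 113.0, 88.0, 68.0, 53.0, 41.0, 80.0, 0.0 m³/s; ΣQ_DR = 678.0 m³/s.
V = ΣQ_DR · Δt = 678.0 × 7200 s = 4.882 × 10^6 m³.
Over A = 138 km², depth = V / A = 35.4 mm.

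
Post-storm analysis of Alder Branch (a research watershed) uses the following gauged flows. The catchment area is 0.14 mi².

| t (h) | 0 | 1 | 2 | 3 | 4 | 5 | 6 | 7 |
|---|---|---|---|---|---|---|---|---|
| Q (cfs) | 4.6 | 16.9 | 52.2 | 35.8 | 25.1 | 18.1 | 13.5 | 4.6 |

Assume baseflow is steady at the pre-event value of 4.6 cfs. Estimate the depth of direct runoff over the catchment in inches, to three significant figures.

Direct runoff: 0.0, 12.3, 47.6, 31.2, 20.5, 13.5, 8.9, 0.0 cfs; ΣQ_DR = 134.0 cfs.
V = ΣQ_DR · Δt = 134.0 × 3600 s = 4.824 × 10^5 ft³.
Over A = 0.14 mi², depth = V / A = 1.48 in.

d ≈ 1.48 in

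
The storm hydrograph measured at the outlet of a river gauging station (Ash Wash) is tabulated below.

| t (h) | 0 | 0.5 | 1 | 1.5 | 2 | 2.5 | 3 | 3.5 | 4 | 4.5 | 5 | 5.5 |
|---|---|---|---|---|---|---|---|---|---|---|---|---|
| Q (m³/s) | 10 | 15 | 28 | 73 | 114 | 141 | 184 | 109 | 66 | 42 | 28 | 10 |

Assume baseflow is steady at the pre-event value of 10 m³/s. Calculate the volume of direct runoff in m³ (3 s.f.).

Direct-runoff ordinates (Q − Q_b): 0.0, 5.0, 18.0, 63.0, 104.0, 131.0, 174.0, 99.0, 56.0, 32.0, 18.0, 0.0 m³/s.
ΣQ_DR = 700.0 m³/s.
With Δt = 0.5 h = 1800 s, V = ΣQ_DR · Δt = 700.0 × 1800 = 1.26 × 10^6 m³.

V ≈ 1.26 × 10^6 m³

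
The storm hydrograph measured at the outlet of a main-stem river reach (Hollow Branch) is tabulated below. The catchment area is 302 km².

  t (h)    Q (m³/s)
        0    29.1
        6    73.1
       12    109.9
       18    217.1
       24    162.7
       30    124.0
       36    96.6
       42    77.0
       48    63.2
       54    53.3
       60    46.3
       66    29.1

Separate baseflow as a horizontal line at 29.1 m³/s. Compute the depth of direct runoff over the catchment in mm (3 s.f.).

d ≈ 52.4 mm

Direct runoff: 0.0, 44.0, 80.8, 188.0, 133.6, 94.9, 67.5, 47.9, 34.1, 24.2, 17.2, 0.0 m³/s; ΣQ_DR = 732.2 m³/s.
V = ΣQ_DR · Δt = 732.2 × 21600 s = 1.582 × 10^7 m³.
Over A = 302 km², depth = V / A = 52.4 mm.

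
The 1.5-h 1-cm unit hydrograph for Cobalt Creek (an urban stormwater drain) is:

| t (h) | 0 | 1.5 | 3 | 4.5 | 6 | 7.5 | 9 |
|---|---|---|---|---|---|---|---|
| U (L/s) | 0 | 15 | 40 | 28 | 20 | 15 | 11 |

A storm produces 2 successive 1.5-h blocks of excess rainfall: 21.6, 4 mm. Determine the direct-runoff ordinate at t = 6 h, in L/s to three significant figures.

Q ≈ 54.4 L/s

By discrete convolution, Q_j = Σ (P_i / 10 mm) · U_{j−i}.
At t = 6 h (j=4): Q = (21.6/10)·20 + (4/10)·28 = 54.4 L/s.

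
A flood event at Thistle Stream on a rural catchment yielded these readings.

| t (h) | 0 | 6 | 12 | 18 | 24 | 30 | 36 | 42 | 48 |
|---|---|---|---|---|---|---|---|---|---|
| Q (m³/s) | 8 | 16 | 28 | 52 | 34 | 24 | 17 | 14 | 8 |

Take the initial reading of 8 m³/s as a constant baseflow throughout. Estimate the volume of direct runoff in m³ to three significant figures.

Direct-runoff ordinates (Q − Q_b): 0.0, 8.0, 20.0, 44.0, 26.0, 16.0, 9.0, 6.0, 0.0 m³/s.
ΣQ_DR = 129.0 m³/s.
With Δt = 6 h = 21600 s, V = ΣQ_DR · Δt = 129.0 × 21600 = 2.79 × 10^6 m³.

V ≈ 2.79 × 10^6 m³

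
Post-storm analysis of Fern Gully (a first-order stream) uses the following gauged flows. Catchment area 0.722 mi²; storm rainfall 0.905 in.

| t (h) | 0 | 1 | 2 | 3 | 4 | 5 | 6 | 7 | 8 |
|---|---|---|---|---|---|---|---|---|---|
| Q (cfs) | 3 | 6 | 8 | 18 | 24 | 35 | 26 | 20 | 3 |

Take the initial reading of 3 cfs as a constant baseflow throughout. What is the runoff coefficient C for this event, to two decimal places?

C ≈ 0.28

ΣQ_DR = 116.0 cfs; V = ΣQ_DR·Δt = 4.176 × 10^5 ft³.
Runoff depth d = V / A = 0.2490 in.
C = d / P = 0.2490 / 0.905 = 0.28.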